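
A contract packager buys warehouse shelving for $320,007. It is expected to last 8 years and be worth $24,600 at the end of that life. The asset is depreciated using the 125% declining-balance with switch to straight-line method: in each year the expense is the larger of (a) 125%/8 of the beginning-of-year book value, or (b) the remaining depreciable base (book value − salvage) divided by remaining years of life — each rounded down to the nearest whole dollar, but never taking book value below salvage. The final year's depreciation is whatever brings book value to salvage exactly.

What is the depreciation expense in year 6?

$33,524

Depreciable base = $320,007 − $24,600 = $295,407.
Year 1: DB = ⌊$320,007 × 125%/8⌋ = $50,001; SL = ⌊$295,407/8⌋ = $36,925 → take DB $50,001. Book value $270,006.
Year 2: DB = ⌊$270,006 × 125%/8⌋ = $42,188; SL = ⌊$245,406/7⌋ = $35,058 → take DB $42,188. Book value $227,818.
Year 3: DB = ⌊$227,818 × 125%/8⌋ = $35,596; SL = ⌊$203,218/6⌋ = $33,869 → take DB $35,596. Book value $192,222.
Year 4: DB = ⌊$192,222 × 125%/8⌋ = $30,034; SL = ⌊$167,622/5⌋ = $33,524 → take SL $33,524. Book value $158,698.
Year 5: DB = ⌊$158,698 × 125%/8⌋ = $24,796; SL = ⌊$134,098/4⌋ = $33,524 → take SL $33,524. Book value $125,174.
Year 6: DB = ⌊$125,174 × 125%/8⌋ = $19,558; SL = ⌊$100,574/3⌋ = $33,524 → take SL $33,524. Book value $91,650.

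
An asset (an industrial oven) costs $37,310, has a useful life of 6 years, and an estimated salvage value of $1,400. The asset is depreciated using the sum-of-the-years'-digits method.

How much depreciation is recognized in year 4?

Depreciable base = $37,310 − $1,400 = $35,910.
Sum of the years' digits = 6+5+4+3+2+1 = 21.
Year 1: $35,910 × 6/21 = $10,260. Book value $27,050.
Year 2: $35,910 × 5/21 = $8,550. Book value $18,500.
Year 3: $35,910 × 4/21 = $6,840. Book value $11,660.
Year 4: $35,910 × 3/21 = $5,130. Book value $6,530.

$5,130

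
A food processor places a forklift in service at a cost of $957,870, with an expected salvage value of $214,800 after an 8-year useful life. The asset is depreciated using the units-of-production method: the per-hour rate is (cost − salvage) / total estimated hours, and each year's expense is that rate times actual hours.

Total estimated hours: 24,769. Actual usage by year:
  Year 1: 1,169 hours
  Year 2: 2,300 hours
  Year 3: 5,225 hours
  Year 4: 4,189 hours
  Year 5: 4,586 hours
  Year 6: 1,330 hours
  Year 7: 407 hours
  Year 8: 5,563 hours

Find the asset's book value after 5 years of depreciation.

Depreciable base = $957,870 − $214,800 = $743,070.
Rate = $743,070 / 24,769 hours = $30 per hour.
Year 1: 1,169 × $30 = $35,070. Book value $922,800.
Year 2: 2,300 × $30 = $69,000. Book value $853,800.
Year 3: 5,225 × $30 = $156,750. Book value $697,050.
Year 4: 4,189 × $30 = $125,670. Book value $571,380.
Year 5: 4,586 × $30 = $137,580. Book value $433,800.

$433,800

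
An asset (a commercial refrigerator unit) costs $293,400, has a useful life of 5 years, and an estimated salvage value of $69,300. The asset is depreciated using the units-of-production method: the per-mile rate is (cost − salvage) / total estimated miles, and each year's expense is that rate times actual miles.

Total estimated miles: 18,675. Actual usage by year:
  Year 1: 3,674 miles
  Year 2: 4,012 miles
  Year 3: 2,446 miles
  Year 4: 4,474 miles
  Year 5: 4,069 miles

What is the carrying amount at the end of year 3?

$171,816

Depreciable base = $293,400 − $69,300 = $224,100.
Rate = $224,100 / 18,675 miles = $12 per mile.
Year 1: 3,674 × $12 = $44,088. Book value $249,312.
Year 2: 4,012 × $12 = $48,144. Book value $201,168.
Year 3: 2,446 × $12 = $29,352. Book value $171,816.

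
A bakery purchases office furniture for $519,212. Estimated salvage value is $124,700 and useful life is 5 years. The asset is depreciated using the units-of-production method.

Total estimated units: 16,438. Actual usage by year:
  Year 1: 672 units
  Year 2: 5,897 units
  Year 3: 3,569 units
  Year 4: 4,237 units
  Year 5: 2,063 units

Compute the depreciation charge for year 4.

$101,688

Depreciable base = $519,212 − $124,700 = $394,512.
Rate = $394,512 / 16,438 units = $24 per unit.
Year 1: 672 × $24 = $16,128. Book value $503,084.
Year 2: 5,897 × $24 = $141,528. Book value $361,556.
Year 3: 3,569 × $24 = $85,656. Book value $275,900.
Year 4: 4,237 × $24 = $101,688. Book value $174,212.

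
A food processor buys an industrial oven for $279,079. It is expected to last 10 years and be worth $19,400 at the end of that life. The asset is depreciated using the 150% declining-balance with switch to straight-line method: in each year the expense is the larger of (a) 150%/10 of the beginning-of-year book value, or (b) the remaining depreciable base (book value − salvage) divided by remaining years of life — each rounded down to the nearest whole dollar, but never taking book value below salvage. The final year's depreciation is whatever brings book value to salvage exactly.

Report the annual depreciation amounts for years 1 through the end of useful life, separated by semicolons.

Depreciable base = $279,079 − $19,400 = $259,679.
Year 1: DB = ⌊$279,079 × 150%/10⌋ = $41,861; SL = ⌊$259,679/10⌋ = $25,967 → take DB $41,861. Book value $237,218.
Year 2: DB = ⌊$237,218 × 150%/10⌋ = $35,582; SL = ⌊$217,818/9⌋ = $24,202 → take DB $35,582. Book value $201,636.
Year 3: DB = ⌊$201,636 × 150%/10⌋ = $30,245; SL = ⌊$182,236/8⌋ = $22,779 → take DB $30,245. Book value $171,391.
Year 4: DB = ⌊$171,391 × 150%/10⌋ = $25,708; SL = ⌊$151,991/7⌋ = $21,713 → take DB $25,708. Book value $145,683.
Year 5: DB = ⌊$145,683 × 150%/10⌋ = $21,852; SL = ⌊$126,283/6⌋ = $21,047 → take DB $21,852. Book value $123,831.
Year 6: DB = ⌊$123,831 × 150%/10⌋ = $18,574; SL = ⌊$104,431/5⌋ = $20,886 → take SL $20,886. Book value $102,945.
Year 7: DB = ⌊$102,945 × 150%/10⌋ = $15,441; SL = ⌊$83,545/4⌋ = $20,886 → take SL $20,886. Book value $82,059.
Year 8: DB = ⌊$82,059 × 150%/10⌋ = $12,308; SL = ⌊$62,659/3⌋ = $20,886 → take SL $20,886. Book value $61,173.
Year 9: DB = ⌊$61,173 × 150%/10⌋ = $9,175; SL = ⌊$41,773/2⌋ = $20,886 → take SL $20,886. Book value $40,287.
Year 10 (final): $40,287 − $19,400 = $20,887. Book value $19,400.

$41,861; $35,582; $30,245; $25,708; $21,852; $20,886; $20,886; $20,886; $20,886; $20,887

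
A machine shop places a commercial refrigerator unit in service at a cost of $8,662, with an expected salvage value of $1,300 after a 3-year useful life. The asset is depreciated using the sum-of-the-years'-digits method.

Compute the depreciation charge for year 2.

$2,454

Depreciable base = $8,662 − $1,300 = $7,362.
Sum of the years' digits = 3+2+1 = 6.
Year 1: $7,362 × 3/6 = $3,681. Book value $4,981.
Year 2: $7,362 × 2/6 = $2,454. Book value $2,527.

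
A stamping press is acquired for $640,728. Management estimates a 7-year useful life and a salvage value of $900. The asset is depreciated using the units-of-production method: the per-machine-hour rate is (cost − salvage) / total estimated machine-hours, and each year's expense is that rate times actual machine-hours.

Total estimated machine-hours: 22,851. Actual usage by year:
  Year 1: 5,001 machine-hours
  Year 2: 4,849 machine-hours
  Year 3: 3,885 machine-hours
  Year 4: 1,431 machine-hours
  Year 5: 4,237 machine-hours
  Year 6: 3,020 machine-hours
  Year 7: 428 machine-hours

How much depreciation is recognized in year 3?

$108,780

Depreciable base = $640,728 − $900 = $639,828.
Rate = $639,828 / 22,851 machine-hours = $28 per machine-hour.
Year 1: 5,001 × $28 = $140,028. Book value $500,700.
Year 2: 4,849 × $28 = $135,772. Book value $364,928.
Year 3: 3,885 × $28 = $108,780. Book value $256,148.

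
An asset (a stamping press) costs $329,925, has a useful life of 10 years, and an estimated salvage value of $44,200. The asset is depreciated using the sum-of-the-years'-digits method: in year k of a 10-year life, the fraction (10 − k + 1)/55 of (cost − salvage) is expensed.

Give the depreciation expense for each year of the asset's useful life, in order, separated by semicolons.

$51,950; $46,755; $41,560; $36,365; $31,170; $25,975; $20,780; $15,585; $10,390; $5,195

Depreciable base = $329,925 − $44,200 = $285,725.
Sum of the years' digits = 10+9+8+7+6+5+4+3+2+1 = 55.
Year 1: $285,725 × 10/55 = $51,950. Book value $277,975.
Year 2: $285,725 × 9/55 = $46,755. Book value $231,220.
Year 3: $285,725 × 8/55 = $41,560. Book value $189,660.
Year 4: $285,725 × 7/55 = $36,365. Book value $153,295.
Year 5: $285,725 × 6/55 = $31,170. Book value $122,125.
Year 6: $285,725 × 5/55 = $25,975. Book value $96,150.
Year 7: $285,725 × 4/55 = $20,780. Book value $75,370.
Year 8: $285,725 × 3/55 = $15,585. Book value $59,785.
Year 9: $285,725 × 2/55 = $10,390. Book value $49,395.
Year 10: $285,725 × 1/55 = $5,195. Book value $44,200.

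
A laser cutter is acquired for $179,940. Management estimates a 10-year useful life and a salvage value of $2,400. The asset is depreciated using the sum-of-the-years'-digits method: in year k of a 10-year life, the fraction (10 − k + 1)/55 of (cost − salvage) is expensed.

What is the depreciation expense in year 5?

Depreciable base = $179,940 − $2,400 = $177,540.
Sum of the years' digits = 10+9+8+7+6+5+4+3+2+1 = 55.
Year 1: $177,540 × 10/55 = $32,280. Book value $147,660.
Year 2: $177,540 × 9/55 = $29,052. Book value $118,608.
Year 3: $177,540 × 8/55 = $25,824. Book value $92,784.
Year 4: $177,540 × 7/55 = $22,596. Book value $70,188.
Year 5: $177,540 × 6/55 = $19,368. Book value $50,820.

$19,368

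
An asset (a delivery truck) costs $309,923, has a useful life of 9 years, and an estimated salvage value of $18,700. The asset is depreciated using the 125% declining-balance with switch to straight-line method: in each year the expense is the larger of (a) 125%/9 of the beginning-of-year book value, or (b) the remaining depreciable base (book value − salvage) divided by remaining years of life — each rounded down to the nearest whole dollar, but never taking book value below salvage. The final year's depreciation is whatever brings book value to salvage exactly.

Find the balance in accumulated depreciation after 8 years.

$261,357

Depreciable base = $309,923 − $18,700 = $291,223.
Year 1: DB = ⌊$309,923 × 125%/9⌋ = $43,044; SL = ⌊$291,223/9⌋ = $32,358 → take DB $43,044. Book value $266,879.
Year 2: DB = ⌊$266,879 × 125%/9⌋ = $37,066; SL = ⌊$248,179/8⌋ = $31,022 → take DB $37,066. Book value $229,813.
Year 3: DB = ⌊$229,813 × 125%/9⌋ = $31,918; SL = ⌊$211,113/7⌋ = $30,159 → take DB $31,918. Book value $197,895.
Year 4: DB = ⌊$197,895 × 125%/9⌋ = $27,485; SL = ⌊$179,195/6⌋ = $29,865 → take SL $29,865. Book value $168,030.
Year 5: DB = ⌊$168,030 × 125%/9⌋ = $23,337; SL = ⌊$149,330/5⌋ = $29,866 → take SL $29,866. Book value $138,164.
Year 6: DB = ⌊$138,164 × 125%/9⌋ = $19,189; SL = ⌊$119,464/4⌋ = $29,866 → take SL $29,866. Book value $108,298.
Year 7: DB = ⌊$108,298 × 125%/9⌋ = $15,041; SL = ⌊$89,598/3⌋ = $29,866 → take SL $29,866. Book value $78,432.
Year 8: DB = ⌊$78,432 × 125%/9⌋ = $10,893; SL = ⌊$59,732/2⌋ = $29,866 → take SL $29,866. Book value $48,566.
Accumulated through year 8 = $309,923 − $48,566 = $261,357.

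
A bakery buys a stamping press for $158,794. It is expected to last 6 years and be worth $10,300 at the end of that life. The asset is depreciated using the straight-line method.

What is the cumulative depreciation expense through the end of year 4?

$98,996

Depreciable base = $158,794 − $10,300 = $148,494.
Annual expense = $148,494 / 6 = $24,749.
End of year 1: book value $134,045.
End of year 2: book value $109,296.
End of year 3: book value $84,547.
End of year 4: book value $59,798.
Accumulated through year 4 = $158,794 − $59,798 = $98,996.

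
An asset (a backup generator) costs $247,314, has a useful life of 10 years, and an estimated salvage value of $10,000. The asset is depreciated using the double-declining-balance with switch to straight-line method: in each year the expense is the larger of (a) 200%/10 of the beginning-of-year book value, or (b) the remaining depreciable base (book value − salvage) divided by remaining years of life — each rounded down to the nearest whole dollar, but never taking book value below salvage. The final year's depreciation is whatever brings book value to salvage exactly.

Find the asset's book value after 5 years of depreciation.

Depreciable base = $247,314 − $10,000 = $237,314.
Year 1: DB = ⌊$247,314 × 200%/10⌋ = $49,462; SL = ⌊$237,314/10⌋ = $23,731 → take DB $49,462. Book value $197,852.
Year 2: DB = ⌊$197,852 × 200%/10⌋ = $39,570; SL = ⌊$187,852/9⌋ = $20,872 → take DB $39,570. Book value $158,282.
Year 3: DB = ⌊$158,282 × 200%/10⌋ = $31,656; SL = ⌊$148,282/8⌋ = $18,535 → take DB $31,656. Book value $126,626.
Year 4: DB = ⌊$126,626 × 200%/10⌋ = $25,325; SL = ⌊$116,626/7⌋ = $16,660 → take DB $25,325. Book value $101,301.
Year 5: DB = ⌊$101,301 × 200%/10⌋ = $20,260; SL = ⌊$91,301/6⌋ = $15,216 → take DB $20,260. Book value $81,041.

$81,041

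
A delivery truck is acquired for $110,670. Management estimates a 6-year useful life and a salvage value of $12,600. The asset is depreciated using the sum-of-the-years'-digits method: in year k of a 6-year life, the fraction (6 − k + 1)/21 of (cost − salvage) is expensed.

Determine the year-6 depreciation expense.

Depreciable base = $110,670 − $12,600 = $98,070.
Sum of the years' digits = 6+5+4+3+2+1 = 21.
Year 1: $98,070 × 6/21 = $28,020. Book value $82,650.
Year 2: $98,070 × 5/21 = $23,350. Book value $59,300.
Year 3: $98,070 × 4/21 = $18,680. Book value $40,620.
Year 4: $98,070 × 3/21 = $14,010. Book value $26,610.
Year 5: $98,070 × 2/21 = $9,340. Book value $17,270.
Year 6: $98,070 × 1/21 = $4,670. Book value $12,600.

$4,670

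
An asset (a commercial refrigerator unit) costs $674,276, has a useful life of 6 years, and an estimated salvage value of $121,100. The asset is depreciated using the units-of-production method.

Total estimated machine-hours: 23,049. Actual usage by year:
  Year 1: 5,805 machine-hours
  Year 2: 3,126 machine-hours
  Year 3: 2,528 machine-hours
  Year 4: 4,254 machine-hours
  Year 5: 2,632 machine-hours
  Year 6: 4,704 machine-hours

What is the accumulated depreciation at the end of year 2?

$214,344

Depreciable base = $674,276 − $121,100 = $553,176.
Rate = $553,176 / 23,049 machine-hours = $24 per machine-hour.
Year 1: 5,805 × $24 = $139,320. Book value $534,956.
Year 2: 3,126 × $24 = $75,024. Book value $459,932.
Accumulated through year 2 = $674,276 − $459,932 = $214,344.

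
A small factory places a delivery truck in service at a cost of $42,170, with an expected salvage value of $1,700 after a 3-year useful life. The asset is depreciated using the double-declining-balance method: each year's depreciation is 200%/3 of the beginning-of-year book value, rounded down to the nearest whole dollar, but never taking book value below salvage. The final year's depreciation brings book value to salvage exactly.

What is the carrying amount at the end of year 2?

$4,686

Depreciable base = $42,170 − $1,700 = $40,470.
Year 1: ⌊$42,170 × 200%/3⌋ = $28,113. Book value $14,057.
Year 2: ⌊$14,057 × 200%/3⌋ = $9,371. Book value $4,686.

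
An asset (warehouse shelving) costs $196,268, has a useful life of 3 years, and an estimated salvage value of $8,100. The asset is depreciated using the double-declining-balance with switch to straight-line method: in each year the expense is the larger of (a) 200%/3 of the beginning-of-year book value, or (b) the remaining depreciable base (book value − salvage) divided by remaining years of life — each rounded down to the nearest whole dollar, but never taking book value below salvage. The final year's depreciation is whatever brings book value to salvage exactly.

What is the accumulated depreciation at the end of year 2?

$174,460

Depreciable base = $196,268 − $8,100 = $188,168.
Year 1: DB = ⌊$196,268 × 200%/3⌋ = $130,845; SL = ⌊$188,168/3⌋ = $62,722 → take DB $130,845. Book value $65,423.
Year 2: DB = ⌊$65,423 × 200%/3⌋ = $43,615; SL = ⌊$57,323/2⌋ = $28,661 → take DB $43,615. Book value $21,808.
Accumulated through year 2 = $196,268 − $21,808 = $174,460.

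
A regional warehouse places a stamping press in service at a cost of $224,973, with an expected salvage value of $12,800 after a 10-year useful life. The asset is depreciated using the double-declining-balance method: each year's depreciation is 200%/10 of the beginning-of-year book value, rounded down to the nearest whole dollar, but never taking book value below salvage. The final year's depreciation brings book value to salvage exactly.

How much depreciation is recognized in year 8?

$9,436

Depreciable base = $224,973 − $12,800 = $212,173.
Year 1: ⌊$224,973 × 200%/10⌋ = $44,994. Book value $179,979.
Year 2: ⌊$179,979 × 200%/10⌋ = $35,995. Book value $143,984.
Year 3: ⌊$143,984 × 200%/10⌋ = $28,796. Book value $115,188.
Year 4: ⌊$115,188 × 200%/10⌋ = $23,037. Book value $92,151.
Year 5: ⌊$92,151 × 200%/10⌋ = $18,430. Book value $73,721.
Year 6: ⌊$73,721 × 200%/10⌋ = $14,744. Book value $58,977.
Year 7: ⌊$58,977 × 200%/10⌋ = $11,795. Book value $47,182.
Year 8: ⌊$47,182 × 200%/10⌋ = $9,436. Book value $37,746.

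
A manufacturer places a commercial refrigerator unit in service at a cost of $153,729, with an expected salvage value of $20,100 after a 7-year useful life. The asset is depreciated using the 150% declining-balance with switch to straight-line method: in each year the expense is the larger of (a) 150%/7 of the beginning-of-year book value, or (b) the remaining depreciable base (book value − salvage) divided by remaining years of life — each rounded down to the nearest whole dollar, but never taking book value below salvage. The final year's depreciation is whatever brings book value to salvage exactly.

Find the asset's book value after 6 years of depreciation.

Depreciable base = $153,729 − $20,100 = $133,629.
Year 1: DB = ⌊$153,729 × 150%/7⌋ = $32,941; SL = ⌊$133,629/7⌋ = $19,089 → take DB $32,941. Book value $120,788.
Year 2: DB = ⌊$120,788 × 150%/7⌋ = $25,883; SL = ⌊$100,688/6⌋ = $16,781 → take DB $25,883. Book value $94,905.
Year 3: DB = ⌊$94,905 × 150%/7⌋ = $20,336; SL = ⌊$74,805/5⌋ = $14,961 → take DB $20,336. Book value $74,569.
Year 4: DB = ⌊$74,569 × 150%/7⌋ = $15,979; SL = ⌊$54,469/4⌋ = $13,617 → take DB $15,979. Book value $58,590.
Year 5: DB = ⌊$58,590 × 150%/7⌋ = $12,555; SL = ⌊$38,490/3⌋ = $12,830 → take SL $12,830. Book value $45,760.
Year 6: DB = ⌊$45,760 × 150%/7⌋ = $9,805; SL = ⌊$25,660/2⌋ = $12,830 → take SL $12,830. Book value $32,930.

$32,930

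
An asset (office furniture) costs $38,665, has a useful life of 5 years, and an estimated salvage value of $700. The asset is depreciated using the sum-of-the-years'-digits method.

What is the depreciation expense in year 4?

$5,062

Depreciable base = $38,665 − $700 = $37,965.
Sum of the years' digits = 5+4+3+2+1 = 15.
Year 1: $37,965 × 5/15 = $12,655. Book value $26,010.
Year 2: $37,965 × 4/15 = $10,124. Book value $15,886.
Year 3: $37,965 × 3/15 = $7,593. Book value $8,293.
Year 4: $37,965 × 2/15 = $5,062. Book value $3,231.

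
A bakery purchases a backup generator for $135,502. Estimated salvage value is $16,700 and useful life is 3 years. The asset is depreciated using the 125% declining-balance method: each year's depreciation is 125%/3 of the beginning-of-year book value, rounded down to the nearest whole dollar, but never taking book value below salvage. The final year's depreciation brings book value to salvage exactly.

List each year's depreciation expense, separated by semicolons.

Depreciable base = $135,502 − $16,700 = $118,802.
Year 1: ⌊$135,502 × 125%/3⌋ = $56,459. Book value $79,043.
Year 2: ⌊$79,043 × 125%/3⌋ = $32,934. Book value $46,109.
Year 3 (final): $46,109 − $16,700 = $29,409. Book value $16,700.

$56,459; $32,934; $29,409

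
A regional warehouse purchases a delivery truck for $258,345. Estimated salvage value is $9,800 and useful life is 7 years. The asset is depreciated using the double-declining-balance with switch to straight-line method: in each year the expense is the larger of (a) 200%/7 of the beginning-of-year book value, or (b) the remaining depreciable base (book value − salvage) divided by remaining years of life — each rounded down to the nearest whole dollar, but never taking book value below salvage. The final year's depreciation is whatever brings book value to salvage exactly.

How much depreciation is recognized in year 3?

$37,660

Depreciable base = $258,345 − $9,800 = $248,545.
Year 1: DB = ⌊$258,345 × 200%/7⌋ = $73,812; SL = ⌊$248,545/7⌋ = $35,506 → take DB $73,812. Book value $184,533.
Year 2: DB = ⌊$184,533 × 200%/7⌋ = $52,723; SL = ⌊$174,733/6⌋ = $29,122 → take DB $52,723. Book value $131,810.
Year 3: DB = ⌊$131,810 × 200%/7⌋ = $37,660; SL = ⌊$122,010/5⌋ = $24,402 → take DB $37,660. Book value $94,150.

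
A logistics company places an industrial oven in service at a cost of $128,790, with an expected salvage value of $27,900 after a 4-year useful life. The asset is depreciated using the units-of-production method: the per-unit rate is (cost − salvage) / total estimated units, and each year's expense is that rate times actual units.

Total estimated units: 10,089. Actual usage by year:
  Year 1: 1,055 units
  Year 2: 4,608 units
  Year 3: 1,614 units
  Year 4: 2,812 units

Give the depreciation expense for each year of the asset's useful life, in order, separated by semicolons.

$10,550; $46,080; $16,140; $28,120

Depreciable base = $128,790 − $27,900 = $100,890.
Rate = $100,890 / 10,089 units = $10 per unit.
Year 1: 1,055 × $10 = $10,550. Book value $118,240.
Year 2: 4,608 × $10 = $46,080. Book value $72,160.
Year 3: 1,614 × $10 = $16,140. Book value $56,020.
Year 4: 2,812 × $10 = $28,120. Book value $27,900.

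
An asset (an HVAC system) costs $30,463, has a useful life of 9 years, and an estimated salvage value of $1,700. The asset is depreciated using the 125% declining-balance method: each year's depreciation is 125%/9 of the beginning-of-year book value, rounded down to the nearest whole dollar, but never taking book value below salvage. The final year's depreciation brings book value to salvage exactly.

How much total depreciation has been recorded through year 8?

$21,250

Depreciable base = $30,463 − $1,700 = $28,763.
Year 1: ⌊$30,463 × 125%/9⌋ = $4,230. Book value $26,233.
Year 2: ⌊$26,233 × 125%/9⌋ = $3,643. Book value $22,590.
Year 3: ⌊$22,590 × 125%/9⌋ = $3,137. Book value $19,453.
Year 4: ⌊$19,453 × 125%/9⌋ = $2,701. Book value $16,752.
Year 5: ⌊$16,752 × 125%/9⌋ = $2,326. Book value $14,426.
Year 6: ⌊$14,426 × 125%/9⌋ = $2,003. Book value $12,423.
Year 7: ⌊$12,423 × 125%/9⌋ = $1,725. Book value $10,698.
Year 8: ⌊$10,698 × 125%/9⌋ = $1,485. Book value $9,213.
Accumulated through year 8 = $30,463 − $9,213 = $21,250.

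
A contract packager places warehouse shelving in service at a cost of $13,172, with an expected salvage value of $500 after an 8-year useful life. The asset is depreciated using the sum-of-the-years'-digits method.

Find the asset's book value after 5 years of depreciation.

$2,612

Depreciable base = $13,172 − $500 = $12,672.
Sum of the years' digits = 8+7+6+5+4+3+2+1 = 36.
Year 1: $12,672 × 8/36 = $2,816. Book value $10,356.
Year 2: $12,672 × 7/36 = $2,464. Book value $7,892.
Year 3: $12,672 × 6/36 = $2,112. Book value $5,780.
Year 4: $12,672 × 5/36 = $1,760. Book value $4,020.
Year 5: $12,672 × 4/36 = $1,408. Book value $2,612.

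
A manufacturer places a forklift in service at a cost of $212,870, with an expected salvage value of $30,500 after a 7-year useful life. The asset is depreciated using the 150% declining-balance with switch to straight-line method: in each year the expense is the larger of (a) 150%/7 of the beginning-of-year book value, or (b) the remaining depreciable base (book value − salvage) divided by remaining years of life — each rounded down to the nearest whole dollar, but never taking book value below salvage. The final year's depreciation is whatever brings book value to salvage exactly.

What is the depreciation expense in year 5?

$17,384

Depreciable base = $212,870 − $30,500 = $182,370.
Year 1: DB = ⌊$212,870 × 150%/7⌋ = $45,615; SL = ⌊$182,370/7⌋ = $26,052 → take DB $45,615. Book value $167,255.
Year 2: DB = ⌊$167,255 × 150%/7⌋ = $35,840; SL = ⌊$136,755/6⌋ = $22,792 → take DB $35,840. Book value $131,415.
Year 3: DB = ⌊$131,415 × 150%/7⌋ = $28,160; SL = ⌊$100,915/5⌋ = $20,183 → take DB $28,160. Book value $103,255.
Year 4: DB = ⌊$103,255 × 150%/7⌋ = $22,126; SL = ⌊$72,755/4⌋ = $18,188 → take DB $22,126. Book value $81,129.
Year 5: DB = ⌊$81,129 × 150%/7⌋ = $17,384; SL = ⌊$50,629/3⌋ = $16,876 → take DB $17,384. Book value $63,745.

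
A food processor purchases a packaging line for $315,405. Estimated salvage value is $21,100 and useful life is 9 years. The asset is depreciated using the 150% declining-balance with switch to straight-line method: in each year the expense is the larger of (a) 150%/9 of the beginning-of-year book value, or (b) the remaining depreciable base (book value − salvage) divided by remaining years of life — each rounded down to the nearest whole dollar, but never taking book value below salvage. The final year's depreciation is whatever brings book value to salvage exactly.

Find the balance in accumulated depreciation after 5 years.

Depreciable base = $315,405 − $21,100 = $294,305.
Year 1: DB = ⌊$315,405 × 150%/9⌋ = $52,567; SL = ⌊$294,305/9⌋ = $32,700 → take DB $52,567. Book value $262,838.
Year 2: DB = ⌊$262,838 × 150%/9⌋ = $43,806; SL = ⌊$241,738/8⌋ = $30,217 → take DB $43,806. Book value $219,032.
Year 3: DB = ⌊$219,032 × 150%/9⌋ = $36,505; SL = ⌊$197,932/7⌋ = $28,276 → take DB $36,505. Book value $182,527.
Year 4: DB = ⌊$182,527 × 150%/9⌋ = $30,421; SL = ⌊$161,427/6⌋ = $26,904 → take DB $30,421. Book value $152,106.
Year 5: DB = ⌊$152,106 × 150%/9⌋ = $25,351; SL = ⌊$131,006/5⌋ = $26,201 → take SL $26,201. Book value $125,905.
Accumulated through year 5 = $315,405 − $125,905 = $189,500.

$189,500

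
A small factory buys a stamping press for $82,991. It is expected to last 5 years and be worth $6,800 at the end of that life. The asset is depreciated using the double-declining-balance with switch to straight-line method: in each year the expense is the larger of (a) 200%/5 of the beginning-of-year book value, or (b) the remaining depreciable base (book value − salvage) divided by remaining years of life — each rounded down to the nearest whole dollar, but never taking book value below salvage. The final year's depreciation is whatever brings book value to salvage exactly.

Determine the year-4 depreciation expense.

$7,170

Depreciable base = $82,991 − $6,800 = $76,191.
Year 1: DB = ⌊$82,991 × 200%/5⌋ = $33,196; SL = ⌊$76,191/5⌋ = $15,238 → take DB $33,196. Book value $49,795.
Year 2: DB = ⌊$49,795 × 200%/5⌋ = $19,918; SL = ⌊$42,995/4⌋ = $10,748 → take DB $19,918. Book value $29,877.
Year 3: DB = ⌊$29,877 × 200%/5⌋ = $11,950; SL = ⌊$23,077/3⌋ = $7,692 → take DB $11,950. Book value $17,927.
Year 4: DB = ⌊$17,927 × 200%/5⌋ = $7,170; SL = ⌊$11,127/2⌋ = $5,563 → take DB $7,170. Book value $10,757.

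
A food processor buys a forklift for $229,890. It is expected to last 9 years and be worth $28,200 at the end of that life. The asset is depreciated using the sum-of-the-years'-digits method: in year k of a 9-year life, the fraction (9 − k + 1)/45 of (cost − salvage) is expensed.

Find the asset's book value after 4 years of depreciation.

Depreciable base = $229,890 − $28,200 = $201,690.
Sum of the years' digits = 9+8+7+6+5+4+3+2+1 = 45.
Year 1: $201,690 × 9/45 = $40,338. Book value $189,552.
Year 2: $201,690 × 8/45 = $35,856. Book value $153,696.
Year 3: $201,690 × 7/45 = $31,374. Book value $122,322.
Year 4: $201,690 × 6/45 = $26,892. Book value $95,430.

$95,430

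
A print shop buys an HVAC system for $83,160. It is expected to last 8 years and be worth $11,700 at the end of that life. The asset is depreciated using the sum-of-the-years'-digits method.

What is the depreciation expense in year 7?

$3,970

Depreciable base = $83,160 − $11,700 = $71,460.
Sum of the years' digits = 8+7+6+5+4+3+2+1 = 36.
Year 1: $71,460 × 8/36 = $15,880. Book value $67,280.
Year 2: $71,460 × 7/36 = $13,895. Book value $53,385.
Year 3: $71,460 × 6/36 = $11,910. Book value $41,475.
Year 4: $71,460 × 5/36 = $9,925. Book value $31,550.
Year 5: $71,460 × 4/36 = $7,940. Book value $23,610.
Year 6: $71,460 × 3/36 = $5,955. Book value $17,655.
Year 7: $71,460 × 2/36 = $3,970. Book value $13,685.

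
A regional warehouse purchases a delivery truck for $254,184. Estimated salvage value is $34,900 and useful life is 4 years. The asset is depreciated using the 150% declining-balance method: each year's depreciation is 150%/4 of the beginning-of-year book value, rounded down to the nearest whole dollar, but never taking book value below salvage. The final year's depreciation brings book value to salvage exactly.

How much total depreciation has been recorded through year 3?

Depreciable base = $254,184 − $34,900 = $219,284.
Year 1: ⌊$254,184 × 150%/4⌋ = $95,319. Book value $158,865.
Year 2: ⌊$158,865 × 150%/4⌋ = $59,574. Book value $99,291.
Year 3: ⌊$99,291 × 150%/4⌋ = $37,234. Book value $62,057.
Accumulated through year 3 = $254,184 − $62,057 = $192,127.

$192,127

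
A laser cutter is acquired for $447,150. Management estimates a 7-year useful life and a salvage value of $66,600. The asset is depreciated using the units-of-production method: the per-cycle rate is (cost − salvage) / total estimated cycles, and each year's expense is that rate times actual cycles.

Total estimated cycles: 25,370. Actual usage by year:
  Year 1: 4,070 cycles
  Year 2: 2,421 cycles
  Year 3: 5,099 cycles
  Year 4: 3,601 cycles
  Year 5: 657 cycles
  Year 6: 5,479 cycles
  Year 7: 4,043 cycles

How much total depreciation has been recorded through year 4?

$227,865

Depreciable base = $447,150 − $66,600 = $380,550.
Rate = $380,550 / 25,370 cycles = $15 per cycle.
Year 1: 4,070 × $15 = $61,050. Book value $386,100.
Year 2: 2,421 × $15 = $36,315. Book value $349,785.
Year 3: 5,099 × $15 = $76,485. Book value $273,300.
Year 4: 3,601 × $15 = $54,015. Book value $219,285.
Accumulated through year 4 = $447,150 − $219,285 = $227,865.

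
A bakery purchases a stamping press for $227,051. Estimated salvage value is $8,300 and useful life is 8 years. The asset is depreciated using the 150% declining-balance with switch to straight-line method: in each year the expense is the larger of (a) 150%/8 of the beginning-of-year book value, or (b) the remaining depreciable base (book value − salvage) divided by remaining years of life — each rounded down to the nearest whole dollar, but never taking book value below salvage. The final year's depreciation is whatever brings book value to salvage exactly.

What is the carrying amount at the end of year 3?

$121,786

Depreciable base = $227,051 − $8,300 = $218,751.
Year 1: DB = ⌊$227,051 × 150%/8⌋ = $42,572; SL = ⌊$218,751/8⌋ = $27,343 → take DB $42,572. Book value $184,479.
Year 2: DB = ⌊$184,479 × 150%/8⌋ = $34,589; SL = ⌊$176,179/7⌋ = $25,168 → take DB $34,589. Book value $149,890.
Year 3: DB = ⌊$149,890 × 150%/8⌋ = $28,104; SL = ⌊$141,590/6⌋ = $23,598 → take DB $28,104. Book value $121,786.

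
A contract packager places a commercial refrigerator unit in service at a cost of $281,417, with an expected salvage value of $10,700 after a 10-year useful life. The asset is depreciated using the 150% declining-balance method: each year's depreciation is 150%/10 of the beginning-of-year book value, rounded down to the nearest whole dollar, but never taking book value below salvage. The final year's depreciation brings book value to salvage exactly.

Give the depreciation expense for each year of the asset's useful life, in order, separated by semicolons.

Depreciable base = $281,417 − $10,700 = $270,717.
Year 1: ⌊$281,417 × 150%/10⌋ = $42,212. Book value $239,205.
Year 2: ⌊$239,205 × 150%/10⌋ = $35,880. Book value $203,325.
Year 3: ⌊$203,325 × 150%/10⌋ = $30,498. Book value $172,827.
Year 4: ⌊$172,827 × 150%/10⌋ = $25,924. Book value $146,903.
Year 5: ⌊$146,903 × 150%/10⌋ = $22,035. Book value $124,868.
Year 6: ⌊$124,868 × 150%/10⌋ = $18,730. Book value $106,138.
Year 7: ⌊$106,138 × 150%/10⌋ = $15,920. Book value $90,218.
Year 8: ⌊$90,218 × 150%/10⌋ = $13,532. Book value $76,686.
Year 9: ⌊$76,686 × 150%/10⌋ = $11,502. Book value $65,184.
Year 10 (final): $65,184 − $10,700 = $54,484. Book value $10,700.

$42,212; $35,880; $30,498; $25,924; $22,035; $18,730; $15,920; $13,532; $11,502; $54,484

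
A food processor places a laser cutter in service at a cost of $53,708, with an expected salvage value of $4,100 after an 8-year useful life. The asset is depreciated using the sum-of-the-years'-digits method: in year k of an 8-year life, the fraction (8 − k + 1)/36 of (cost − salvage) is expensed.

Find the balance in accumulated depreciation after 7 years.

Depreciable base = $53,708 − $4,100 = $49,608.
Sum of the years' digits = 8+7+6+5+4+3+2+1 = 36.
Year 1: $49,608 × 8/36 = $11,024. Book value $42,684.
Year 2: $49,608 × 7/36 = $9,646. Book value $33,038.
Year 3: $49,608 × 6/36 = $8,268. Book value $24,770.
Year 4: $49,608 × 5/36 = $6,890. Book value $17,880.
Year 5: $49,608 × 4/36 = $5,512. Book value $12,368.
Year 6: $49,608 × 3/36 = $4,134. Book value $8,234.
Year 7: $49,608 × 2/36 = $2,756. Book value $5,478.
Accumulated through year 7 = $53,708 − $5,478 = $48,230.

$48,230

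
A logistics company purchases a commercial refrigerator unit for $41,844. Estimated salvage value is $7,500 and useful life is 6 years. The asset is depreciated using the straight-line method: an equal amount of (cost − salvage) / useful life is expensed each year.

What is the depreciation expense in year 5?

$5,724

Depreciable base = $41,844 − $7,500 = $34,344.
Annual expense = $34,344 / 6 = $5,724.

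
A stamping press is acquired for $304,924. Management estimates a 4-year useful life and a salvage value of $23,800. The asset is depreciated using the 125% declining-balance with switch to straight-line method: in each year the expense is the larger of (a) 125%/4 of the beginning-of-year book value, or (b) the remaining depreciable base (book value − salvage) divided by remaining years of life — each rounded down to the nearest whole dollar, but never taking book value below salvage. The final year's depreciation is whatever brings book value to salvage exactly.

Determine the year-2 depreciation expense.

Depreciable base = $304,924 − $23,800 = $281,124.
Year 1: DB = ⌊$304,924 × 125%/4⌋ = $95,288; SL = ⌊$281,124/4⌋ = $70,281 → take DB $95,288. Book value $209,636.
Year 2: DB = ⌊$209,636 × 125%/4⌋ = $65,511; SL = ⌊$185,836/3⌋ = $61,945 → take DB $65,511. Book value $144,125.

$65,511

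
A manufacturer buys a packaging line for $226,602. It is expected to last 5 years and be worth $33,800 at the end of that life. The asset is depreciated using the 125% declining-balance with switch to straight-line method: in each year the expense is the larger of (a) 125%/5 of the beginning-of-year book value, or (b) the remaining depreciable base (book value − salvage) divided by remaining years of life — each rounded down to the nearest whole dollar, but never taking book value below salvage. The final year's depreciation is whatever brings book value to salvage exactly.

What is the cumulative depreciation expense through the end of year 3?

Depreciable base = $226,602 − $33,800 = $192,802.
Year 1: DB = ⌊$226,602 × 125%/5⌋ = $56,650; SL = ⌊$192,802/5⌋ = $38,560 → take DB $56,650. Book value $169,952.
Year 2: DB = ⌊$169,952 × 125%/5⌋ = $42,488; SL = ⌊$136,152/4⌋ = $34,038 → take DB $42,488. Book value $127,464.
Year 3: DB = ⌊$127,464 × 125%/5⌋ = $31,866; SL = ⌊$93,664/3⌋ = $31,221 → take DB $31,866. Book value $95,598.
Accumulated through year 3 = $226,602 − $95,598 = $131,004.

$131,004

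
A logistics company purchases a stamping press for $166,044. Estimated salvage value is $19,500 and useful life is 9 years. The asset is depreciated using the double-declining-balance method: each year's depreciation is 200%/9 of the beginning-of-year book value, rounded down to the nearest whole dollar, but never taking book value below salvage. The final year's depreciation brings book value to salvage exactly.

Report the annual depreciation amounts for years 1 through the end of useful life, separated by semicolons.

$36,898; $28,699; $22,321; $17,361; $13,503; $10,502; $8,168; $6,353; $2,739

Depreciable base = $166,044 − $19,500 = $146,544.
Year 1: ⌊$166,044 × 200%/9⌋ = $36,898. Book value $129,146.
Year 2: ⌊$129,146 × 200%/9⌋ = $28,699. Book value $100,447.
Year 3: ⌊$100,447 × 200%/9⌋ = $22,321. Book value $78,126.
Year 4: ⌊$78,126 × 200%/9⌋ = $17,361. Book value $60,765.
Year 5: ⌊$60,765 × 200%/9⌋ = $13,503. Book value $47,262.
Year 6: ⌊$47,262 × 200%/9⌋ = $10,502. Book value $36,760.
Year 7: ⌊$36,760 × 200%/9⌋ = $8,168. Book value $28,592.
Year 8: ⌊$28,592 × 200%/9⌋ = $6,353. Book value $22,239.
Year 9 (final): $22,239 − $19,500 = $2,739. Book value $19,500.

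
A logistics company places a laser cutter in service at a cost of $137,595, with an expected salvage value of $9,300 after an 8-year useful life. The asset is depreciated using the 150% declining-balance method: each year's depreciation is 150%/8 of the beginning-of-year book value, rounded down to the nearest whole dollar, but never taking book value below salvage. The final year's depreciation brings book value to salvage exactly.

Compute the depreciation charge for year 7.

$7,422

Depreciable base = $137,595 − $9,300 = $128,295.
Year 1: ⌊$137,595 × 150%/8⌋ = $25,799. Book value $111,796.
Year 2: ⌊$111,796 × 150%/8⌋ = $20,961. Book value $90,835.
Year 3: ⌊$90,835 × 150%/8⌋ = $17,031. Book value $73,804.
Year 4: ⌊$73,804 × 150%/8⌋ = $13,838. Book value $59,966.
Year 5: ⌊$59,966 × 150%/8⌋ = $11,243. Book value $48,723.
Year 6: ⌊$48,723 × 150%/8⌋ = $9,135. Book value $39,588.
Year 7: ⌊$39,588 × 150%/8⌋ = $7,422. Book value $32,166.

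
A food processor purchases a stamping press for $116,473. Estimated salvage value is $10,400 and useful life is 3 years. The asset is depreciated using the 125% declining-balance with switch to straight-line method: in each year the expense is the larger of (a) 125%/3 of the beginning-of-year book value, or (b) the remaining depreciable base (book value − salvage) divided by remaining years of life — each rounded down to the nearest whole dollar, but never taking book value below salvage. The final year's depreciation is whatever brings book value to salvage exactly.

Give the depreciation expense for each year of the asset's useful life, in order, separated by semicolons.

$48,530; $28,771; $28,772

Depreciable base = $116,473 − $10,400 = $106,073.
Year 1: DB = ⌊$116,473 × 125%/3⌋ = $48,530; SL = ⌊$106,073/3⌋ = $35,357 → take DB $48,530. Book value $67,943.
Year 2: DB = ⌊$67,943 × 125%/3⌋ = $28,309; SL = ⌊$57,543/2⌋ = $28,771 → take SL $28,771. Book value $39,172.
Year 3 (final): $39,172 − $10,400 = $28,772. Book value $10,400.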